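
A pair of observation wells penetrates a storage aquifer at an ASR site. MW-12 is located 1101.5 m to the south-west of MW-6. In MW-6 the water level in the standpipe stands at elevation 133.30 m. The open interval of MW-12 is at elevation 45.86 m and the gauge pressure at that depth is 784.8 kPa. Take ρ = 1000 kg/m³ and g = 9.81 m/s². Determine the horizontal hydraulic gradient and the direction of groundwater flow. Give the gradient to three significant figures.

i ≈ 0.00675; groundwater flows toward the south-west

Total head at MW-6: h = 133.30 m (water level in the piezometer is the total head).
Pressure head at MW-12: ψ = P/(ρg) = 784.8×1000 / (1000 × 9.81) = 80.00 m.
Total head at MW-12: h = z + ψ = 45.86 + 80.00 = 125.86 m.
Head difference: h(MW-6) − h(MW-12) = 133.30 − 125.86 = 7.44 m.
Hydraulic gradient: i = |Δh| / L = 7.44 / 1101.5 = 0.00675.
Flow is from higher to lower head: from MW-6 toward MW-12, i.e. toward the south-west.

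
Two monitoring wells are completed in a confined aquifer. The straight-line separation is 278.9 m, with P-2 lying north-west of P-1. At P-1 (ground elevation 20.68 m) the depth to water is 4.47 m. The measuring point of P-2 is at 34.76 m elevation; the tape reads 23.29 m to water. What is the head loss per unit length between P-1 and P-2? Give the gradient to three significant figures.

i ≈ 0.0170 m/m

Total head at P-1: h = 20.68 − 4.47 = 16.21 m.
Total head at P-2: h = 34.76 − 23.29 = 11.47 m.
Head difference: h(P-1) − h(P-2) = 16.21 − 11.47 = 4.74 m.
Hydraulic gradient: i = |Δh| / L = 4.74 / 278.9 = 0.0170.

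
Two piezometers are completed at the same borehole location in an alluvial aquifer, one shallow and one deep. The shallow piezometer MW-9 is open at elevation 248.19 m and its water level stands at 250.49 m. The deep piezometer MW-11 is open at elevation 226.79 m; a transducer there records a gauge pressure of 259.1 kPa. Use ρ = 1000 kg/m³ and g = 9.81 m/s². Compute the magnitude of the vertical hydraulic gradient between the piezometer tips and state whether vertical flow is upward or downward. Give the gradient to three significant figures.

|i_v| ≈ 0.127; vertical flow is upward

Total head at MW-9: h = 250.49 m (water level in the standpipe).
Pressure head at MW-11: ψ = P/(ρg) = 259.1×1000 / (1000 × 9.81) = 26.41 m.
Total head at MW-11: h = z + ψ = 226.79 + 26.41 = 253.20 m.
Δh = h(MW-9) − h(MW-11) = 250.49 − 253.20 = -2.71 m.
Vertical separation Δz = 248.19 − 226.79 = 21.40 m.
|i_v| = |Δh| / Δz = 2.71 / 21.40 = 0.127.
Head is higher in the deep piezometer, so vertical flow is upward (discharge condition).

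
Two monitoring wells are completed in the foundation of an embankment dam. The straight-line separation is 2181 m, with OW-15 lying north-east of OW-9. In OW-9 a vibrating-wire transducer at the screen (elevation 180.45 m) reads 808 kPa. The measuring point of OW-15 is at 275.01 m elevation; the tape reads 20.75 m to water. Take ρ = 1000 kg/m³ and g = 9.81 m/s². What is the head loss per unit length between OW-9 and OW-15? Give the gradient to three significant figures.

i ≈ 0.00392 m/m

Pressure head at OW-9: ψ = P/(ρg) = 808×1000 / (1000 × 9.81) = 82.36 m.
Total head at OW-9: h = z + ψ = 180.45 + 82.36 = 262.81 m.
Total head at OW-15: h = 275.01 − 20.75 = 254.26 m.
Head difference: h(OW-9) − h(OW-15) = 262.81 − 254.26 = 8.55 m.
Hydraulic gradient: i = |Δh| / L = 8.55 / 2181 = 0.00392.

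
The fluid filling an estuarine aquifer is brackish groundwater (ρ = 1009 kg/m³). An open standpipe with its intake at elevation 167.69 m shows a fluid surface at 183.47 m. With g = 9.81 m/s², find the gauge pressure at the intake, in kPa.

Pressure head ψ = h − z = 183.47 − 167.69 = 15.78 m.
P = ρgψ = 1009 × 9.81 × 15.78 = 156195 Pa ≈ 156 kPa.

P ≈ 156 kPa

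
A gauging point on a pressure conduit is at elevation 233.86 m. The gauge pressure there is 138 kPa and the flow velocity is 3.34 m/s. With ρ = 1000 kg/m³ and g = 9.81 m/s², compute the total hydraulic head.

h ≈ 248.50 m

Pressure head ψ = P/(ρg) = 138×1000 / (1000 × 9.81) = 14.07 m.
Velocity head = v²/(2g) = 3.34² / (2 × 9.81) = 0.569 m.
h = z + ψ + v²/(2g) = 233.86 + 14.07 + 0.569 = 248.50 m.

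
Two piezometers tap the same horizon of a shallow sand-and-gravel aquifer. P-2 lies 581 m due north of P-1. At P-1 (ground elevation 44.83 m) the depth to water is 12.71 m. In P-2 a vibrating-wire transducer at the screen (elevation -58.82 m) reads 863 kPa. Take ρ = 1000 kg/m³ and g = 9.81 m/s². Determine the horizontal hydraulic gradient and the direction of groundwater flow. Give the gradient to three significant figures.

Total head at P-1: h = 44.83 − 12.71 = 32.12 m.
Pressure head at P-2: ψ = P/(ρg) = 863×1000 / (1000 × 9.81) = 87.97 m.
Total head at P-2: h = z + ψ = -58.82 + 87.97 = 29.15 m.
Head difference: h(P-1) − h(P-2) = 32.12 − 29.15 = 2.97 m.
Hydraulic gradient: i = |Δh| / L = 2.97 / 581 = 0.00511.
Flow is from higher to lower head: from P-1 toward P-2, i.e. toward the north.

i ≈ 0.00511; groundwater flows toward the north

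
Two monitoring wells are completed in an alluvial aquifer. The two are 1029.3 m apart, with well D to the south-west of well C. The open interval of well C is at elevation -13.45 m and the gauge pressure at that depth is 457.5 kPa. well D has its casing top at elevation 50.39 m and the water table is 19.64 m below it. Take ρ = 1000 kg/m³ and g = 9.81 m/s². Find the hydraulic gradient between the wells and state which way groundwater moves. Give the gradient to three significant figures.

Pressure head at well C: ψ = P/(ρg) = 457.5×1000 / (1000 × 9.81) = 46.64 m.
Total head at well C: h = z + ψ = -13.45 + 46.64 = 33.19 m.
Total head at well D: h = 50.39 − 19.64 = 30.75 m.
Head difference: h(well C) − h(well D) = 33.19 − 30.75 = 2.44 m.
Hydraulic gradient: i = |Δh| / L = 2.44 / 1029.3 = 0.00237.
Flow is from higher to lower head: from well C toward well D, i.e. toward the south-west.

i ≈ 0.00237; groundwater flows toward the south-west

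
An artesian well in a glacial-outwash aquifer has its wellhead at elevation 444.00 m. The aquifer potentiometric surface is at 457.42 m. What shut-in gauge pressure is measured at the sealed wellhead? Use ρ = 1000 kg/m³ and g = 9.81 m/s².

Head above the cap: Δh = 457.42 − 444.00 = 13.42 m.
P = ρgΔh = 1000 × 9.81 × 13.42 = 131650 Pa ≈ 132 kPa.

P ≈ 132 kPa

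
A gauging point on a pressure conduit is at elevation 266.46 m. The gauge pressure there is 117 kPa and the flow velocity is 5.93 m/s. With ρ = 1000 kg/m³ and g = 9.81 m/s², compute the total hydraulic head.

h ≈ 280.18 m

Pressure head ψ = P/(ρg) = 117×1000 / (1000 × 9.81) = 11.93 m.
Velocity head = v²/(2g) = 5.93² / (2 × 9.81) = 1.792 m.
h = z + ψ + v²/(2g) = 266.46 + 11.93 + 1.792 = 280.18 m.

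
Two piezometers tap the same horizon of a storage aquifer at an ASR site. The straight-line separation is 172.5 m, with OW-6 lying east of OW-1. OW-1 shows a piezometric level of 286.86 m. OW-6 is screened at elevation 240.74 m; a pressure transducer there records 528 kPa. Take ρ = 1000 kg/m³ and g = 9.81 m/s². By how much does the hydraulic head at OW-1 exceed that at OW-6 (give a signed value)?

Total head at OW-1: h = 286.86 m (water level in the piezometer is the total head).
Pressure head at OW-6: ψ = P/(ρg) = 528×1000 / (1000 × 9.81) = 53.82 m.
Total head at OW-6: h = z + ψ = 240.74 + 53.82 = 294.56 m.
Head difference: h(OW-1) − h(OW-6) = 286.86 − 294.56 = -7.70 m.

Δh ≈ -7.70 m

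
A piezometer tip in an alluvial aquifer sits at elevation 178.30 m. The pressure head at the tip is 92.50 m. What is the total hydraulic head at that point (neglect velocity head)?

h = z + ψ = 178.30 + 92.50 = 270.80 m.

h ≈ 270.80 m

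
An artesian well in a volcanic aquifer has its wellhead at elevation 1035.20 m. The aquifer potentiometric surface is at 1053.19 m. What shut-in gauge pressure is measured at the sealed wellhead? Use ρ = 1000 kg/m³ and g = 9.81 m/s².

Head above the cap: Δh = 1053.19 − 1035.20 = 17.99 m.
P = ρgΔh = 1000 × 9.81 × 17.99 = 176482 Pa ≈ 176 kPa.

P ≈ 176 kPa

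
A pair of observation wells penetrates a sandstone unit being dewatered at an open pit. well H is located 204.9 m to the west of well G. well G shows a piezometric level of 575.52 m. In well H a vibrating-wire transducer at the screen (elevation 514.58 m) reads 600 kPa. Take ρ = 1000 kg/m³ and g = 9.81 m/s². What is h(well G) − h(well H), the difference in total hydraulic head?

Δh ≈ -0.22 m

Total head at well G: h = 575.52 m (water level in the piezometer is the total head).
Pressure head at well H: ψ = P/(ρg) = 600×1000 / (1000 × 9.81) = 61.16 m.
Total head at well H: h = z + ψ = 514.58 + 61.16 = 575.74 m.
Head difference: h(well G) − h(well H) = 575.52 − 575.74 = -0.22 m.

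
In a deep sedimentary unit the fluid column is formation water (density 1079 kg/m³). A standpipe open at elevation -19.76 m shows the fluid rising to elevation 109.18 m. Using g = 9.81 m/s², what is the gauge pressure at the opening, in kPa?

P ≈ 1360 kPa

Pressure head ψ = h − z = 109.18 − (-19.76) = 128.94 m.
P = ρgψ = 1079 × 9.81 × 128.94 = 1364829 Pa ≈ 1360 kPa.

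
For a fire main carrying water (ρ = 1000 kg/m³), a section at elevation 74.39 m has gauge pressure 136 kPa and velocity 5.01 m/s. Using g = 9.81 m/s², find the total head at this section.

h ≈ 89.53 m

Pressure head ψ = P/(ρg) = 136×1000 / (1000 × 9.81) = 13.86 m.
Velocity head = v²/(2g) = 5.01² / (2 × 9.81) = 1.279 m.
h = z + ψ + v²/(2g) = 74.39 + 13.86 + 1.279 = 89.53 m.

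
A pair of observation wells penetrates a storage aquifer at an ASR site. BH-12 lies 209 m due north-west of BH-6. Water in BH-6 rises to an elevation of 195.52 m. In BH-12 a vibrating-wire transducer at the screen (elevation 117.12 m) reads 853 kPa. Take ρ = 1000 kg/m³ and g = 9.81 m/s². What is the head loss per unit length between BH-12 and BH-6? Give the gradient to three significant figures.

i ≈ 0.0409 m/m

Total head at BH-6: h = 195.52 m (water level in the piezometer is the total head).
Pressure head at BH-12: ψ = P/(ρg) = 853×1000 / (1000 × 9.81) = 86.95 m.
Total head at BH-12: h = z + ψ = 117.12 + 86.95 = 204.07 m.
Head difference: h(BH-6) − h(BH-12) = 195.52 − 204.07 = -8.55 m.
Hydraulic gradient: i = |Δh| / L = 8.55 / 209 = 0.0409.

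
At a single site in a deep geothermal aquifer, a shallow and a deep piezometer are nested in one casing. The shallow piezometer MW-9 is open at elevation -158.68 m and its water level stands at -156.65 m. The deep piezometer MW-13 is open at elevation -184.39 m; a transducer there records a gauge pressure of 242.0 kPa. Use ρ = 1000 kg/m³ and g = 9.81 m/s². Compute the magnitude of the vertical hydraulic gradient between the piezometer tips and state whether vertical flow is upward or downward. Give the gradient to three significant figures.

Total head at MW-9: h = -156.65 m (water level in the standpipe).
Pressure head at MW-13: ψ = P/(ρg) = 242.0×1000 / (1000 × 9.81) = 24.67 m.
Total head at MW-13: h = z + ψ = -184.39 + 24.67 = -159.72 m.
Δh = h(MW-9) − h(MW-13) = -156.65 − (-159.72) = 3.07 m.
Vertical separation Δz = -158.68 − (-184.39) = 25.71 m.
|i_v| = |Δh| / Δz = 3.07 / 25.71 = 0.119.
Head is higher in the shallow piezometer, so vertical flow is downward (recharge condition).

|i_v| ≈ 0.119; vertical flow is downward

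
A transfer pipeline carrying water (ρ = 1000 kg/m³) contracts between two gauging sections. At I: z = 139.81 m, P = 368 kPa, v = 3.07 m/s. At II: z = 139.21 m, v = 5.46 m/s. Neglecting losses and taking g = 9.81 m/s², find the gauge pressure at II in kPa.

Pressure head at I: ψ₁ = P₁/(ρg) = 368×1000 / (1000 × 9.81) = 37.51 m.
Velocity heads: v₁²/2g = 3.07²/19.62 = 0.480 m; v₂²/2g = 5.46²/19.62 = 1.519 m.
Total head H = z₁ + ψ₁ + v₁²/2g = 139.81 + 37.51 + 0.480 = 177.80 m.
ψ₂ = H − z₂ − v₂²/2g = 177.80 − 139.21 − 1.519 = 37.07 m.
P₂ = ρgψ₂ = 1000 × 9.81 × 37.07 ≈ 364 kPa.

P₂ ≈ 364 kPa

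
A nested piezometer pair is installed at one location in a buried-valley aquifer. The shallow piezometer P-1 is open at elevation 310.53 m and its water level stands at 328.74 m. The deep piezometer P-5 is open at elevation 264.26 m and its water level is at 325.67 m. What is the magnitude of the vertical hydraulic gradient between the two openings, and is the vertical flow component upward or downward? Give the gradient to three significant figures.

Total head at P-1: h = 328.74 m (water level in the standpipe).
Total head at P-5: h = 325.67 m.
Δh = h(P-1) − h(P-5) = 328.74 − 325.67 = 3.07 m.
Vertical separation Δz = 310.53 − 264.26 = 46.27 m.
|i_v| = |Δh| / Δz = 3.07 / 46.27 = 0.0663.
Head is higher in the shallow piezometer, so vertical flow is downward (recharge condition).

|i_v| ≈ 0.0663; vertical flow is downward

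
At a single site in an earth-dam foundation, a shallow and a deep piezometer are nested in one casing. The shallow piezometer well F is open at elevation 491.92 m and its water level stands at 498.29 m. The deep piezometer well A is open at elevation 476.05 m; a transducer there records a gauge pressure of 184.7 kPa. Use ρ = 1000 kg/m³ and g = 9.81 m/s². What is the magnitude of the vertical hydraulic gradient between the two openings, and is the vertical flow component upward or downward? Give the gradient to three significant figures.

Total head at well F: h = 498.29 m (water level in the standpipe).
Pressure head at well A: ψ = P/(ρg) = 184.7×1000 / (1000 × 9.81) = 18.83 m.
Total head at well A: h = z + ψ = 476.05 + 18.83 = 494.88 m.
Δh = h(well F) − h(well A) = 498.29 − 494.88 = 3.41 m.
Vertical separation Δz = 491.92 − 476.05 = 15.87 m.
|i_v| = |Δh| / Δz = 3.41 / 15.87 = 0.215.
Head is higher in the shallow piezometer, so vertical flow is downward (recharge condition).

|i_v| ≈ 0.215; vertical flow is downward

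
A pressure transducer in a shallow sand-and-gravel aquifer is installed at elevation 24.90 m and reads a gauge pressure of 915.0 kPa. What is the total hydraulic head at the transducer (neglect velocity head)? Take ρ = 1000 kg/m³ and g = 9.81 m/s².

h ≈ 118.17 m

ψ = P/(ρg) = 915.0×1000 / (1000 × 9.81) = 93.27 m.
h = z + ψ = 24.90 + 93.27 = 118.17 m.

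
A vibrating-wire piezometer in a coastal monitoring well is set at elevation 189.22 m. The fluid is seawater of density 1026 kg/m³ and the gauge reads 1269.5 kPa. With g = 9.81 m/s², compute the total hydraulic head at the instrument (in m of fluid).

ψ = P/(ρg) = 1269.5×1000 / (1026 × 9.81) = 126.13 m.
h = z + ψ = 189.22 + 126.13 = 315.35 m.

h ≈ 315.35 m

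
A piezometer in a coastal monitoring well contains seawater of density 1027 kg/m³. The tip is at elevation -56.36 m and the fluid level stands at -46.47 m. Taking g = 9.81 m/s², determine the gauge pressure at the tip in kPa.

P ≈ 99.6 kPa

Pressure head ψ = h − z = -46.47 − (-56.36) = 9.89 m.
P = ρgψ = 1027 × 9.81 × 9.89 = 99640 Pa ≈ 99.6 kPa.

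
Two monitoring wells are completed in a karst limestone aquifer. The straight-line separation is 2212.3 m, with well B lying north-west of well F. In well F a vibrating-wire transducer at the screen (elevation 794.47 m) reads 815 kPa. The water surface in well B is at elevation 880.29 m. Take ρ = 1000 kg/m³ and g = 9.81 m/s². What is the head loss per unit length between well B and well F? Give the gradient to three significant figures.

i ≈ 0.00124 m/m

Pressure head at well F: ψ = P/(ρg) = 815×1000 / (1000 × 9.81) = 83.08 m.
Total head at well F: h = z + ψ = 794.47 + 83.08 = 877.55 m.
Total head at well B: h = 880.29 m (water level in the piezometer is the total head).
Head difference: h(well F) − h(well B) = 877.55 − 880.29 = -2.74 m.
Hydraulic gradient: i = |Δh| / L = 2.74 / 2212.3 = 0.00124.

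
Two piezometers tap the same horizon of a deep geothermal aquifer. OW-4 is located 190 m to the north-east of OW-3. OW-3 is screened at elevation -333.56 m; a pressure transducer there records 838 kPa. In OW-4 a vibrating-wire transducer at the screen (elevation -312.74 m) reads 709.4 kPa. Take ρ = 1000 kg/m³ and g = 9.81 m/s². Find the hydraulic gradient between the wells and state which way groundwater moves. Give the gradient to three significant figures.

Pressure head at OW-3: ψ = P/(ρg) = 838×1000 / (1000 × 9.81) = 85.42 m.
Total head at OW-3: h = z + ψ = -333.56 + 85.42 = -248.14 m.
Pressure head at OW-4: ψ = P/(ρg) = 709.4×1000 / (1000 × 9.81) = 72.31 m.
Total head at OW-4: h = z + ψ = -312.74 + 72.31 = -240.43 m.
Head difference: h(OW-3) − h(OW-4) = -248.14 − (-240.43) = -7.71 m.
Hydraulic gradient: i = |Δh| / L = 7.71 / 190 = 0.0406.
Flow is from higher to lower head: from OW-4 toward OW-3, i.e. toward the south-west.

i ≈ 0.0406; groundwater flows toward the south-west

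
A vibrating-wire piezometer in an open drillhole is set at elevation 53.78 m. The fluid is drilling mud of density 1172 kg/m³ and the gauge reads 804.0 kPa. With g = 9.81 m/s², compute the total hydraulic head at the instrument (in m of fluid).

ψ = P/(ρg) = 804.0×1000 / (1172 × 9.81) = 69.93 m.
h = z + ψ = 53.78 + 69.93 = 123.71 m.

h ≈ 123.71 m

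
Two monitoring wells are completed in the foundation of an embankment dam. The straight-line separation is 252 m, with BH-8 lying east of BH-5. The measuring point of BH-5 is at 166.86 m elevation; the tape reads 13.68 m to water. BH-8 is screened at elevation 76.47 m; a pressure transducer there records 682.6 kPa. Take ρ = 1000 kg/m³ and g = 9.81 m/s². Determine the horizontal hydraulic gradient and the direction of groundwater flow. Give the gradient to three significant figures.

Total head at BH-5: h = 166.86 − 13.68 = 153.18 m.
Pressure head at BH-8: ψ = P/(ρg) = 682.6×1000 / (1000 × 9.81) = 69.58 m.
Total head at BH-8: h = z + ψ = 76.47 + 69.58 = 146.05 m.
Head difference: h(BH-5) − h(BH-8) = 153.18 − 146.05 = 7.13 m.
Hydraulic gradient: i = |Δh| / L = 7.13 / 252 = 0.0283.
Flow is from higher to lower head: from BH-5 toward BH-8, i.e. toward the east.

i ≈ 0.0283; groundwater flows toward the east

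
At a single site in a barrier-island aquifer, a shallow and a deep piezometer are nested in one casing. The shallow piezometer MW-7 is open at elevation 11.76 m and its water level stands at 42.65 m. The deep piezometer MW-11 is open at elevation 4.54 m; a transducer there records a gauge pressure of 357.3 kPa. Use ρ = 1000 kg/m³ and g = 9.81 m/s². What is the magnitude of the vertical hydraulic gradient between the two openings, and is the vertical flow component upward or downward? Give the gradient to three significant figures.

|i_v| ≈ 0.234; vertical flow is downward

Total head at MW-7: h = 42.65 m (water level in the standpipe).
Pressure head at MW-11: ψ = P/(ρg) = 357.3×1000 / (1000 × 9.81) = 36.42 m.
Total head at MW-11: h = z + ψ = 4.54 + 36.42 = 40.96 m.
Δh = h(MW-7) − h(MW-11) = 42.65 − 40.96 = 1.69 m.
Vertical separation Δz = 11.76 − 4.54 = 7.22 m.
|i_v| = |Δh| / Δz = 1.69 / 7.22 = 0.234.
Head is higher in the shallow piezometer, so vertical flow is downward (recharge condition).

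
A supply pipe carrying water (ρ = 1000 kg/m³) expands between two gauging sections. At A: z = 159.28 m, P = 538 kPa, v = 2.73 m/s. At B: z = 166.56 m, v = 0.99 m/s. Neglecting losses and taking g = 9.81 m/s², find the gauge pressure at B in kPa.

P₂ ≈ 470 kPa

Pressure head at A: ψ₁ = P₁/(ρg) = 538×1000 / (1000 × 9.81) = 54.84 m.
Velocity heads: v₁²/2g = 2.73²/19.62 = 0.380 m; v₂²/2g = 0.99²/19.62 = 0.050 m.
Total head H = z₁ + ψ₁ + v₁²/2g = 159.28 + 54.84 + 0.380 = 214.50 m.
ψ₂ = H − z₂ − v₂²/2g = 214.50 − 166.56 − 0.050 = 47.89 m.
P₂ = ρgψ₂ = 1000 × 9.81 × 47.89 ≈ 470 kPa.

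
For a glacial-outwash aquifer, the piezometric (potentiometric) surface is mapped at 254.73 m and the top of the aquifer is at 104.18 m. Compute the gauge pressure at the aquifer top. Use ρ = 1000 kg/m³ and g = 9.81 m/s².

P ≈ 1480 kPa

Pressure head at the aquifer top: ψ = h − z = 254.73 − 104.18 = 150.55 m.
P = ρgψ = 1000 × 9.81 × 150.55 = 1476895 Pa ≈ 1480 kPa.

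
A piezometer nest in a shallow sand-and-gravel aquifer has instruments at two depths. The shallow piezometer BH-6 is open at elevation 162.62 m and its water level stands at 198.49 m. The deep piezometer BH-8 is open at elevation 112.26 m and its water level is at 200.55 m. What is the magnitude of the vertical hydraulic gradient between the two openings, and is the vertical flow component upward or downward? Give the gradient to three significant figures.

Total head at BH-6: h = 198.49 m (water level in the standpipe).
Total head at BH-8: h = 200.55 m.
Δh = h(BH-6) − h(BH-8) = 198.49 − 200.55 = -2.06 m.
Vertical separation Δz = 162.62 − 112.26 = 50.36 m.
|i_v| = |Δh| / Δz = 2.06 / 50.36 = 0.0409.
Head is higher in the deep piezometer, so vertical flow is upward (discharge condition).

|i_v| ≈ 0.0409; vertical flow is upward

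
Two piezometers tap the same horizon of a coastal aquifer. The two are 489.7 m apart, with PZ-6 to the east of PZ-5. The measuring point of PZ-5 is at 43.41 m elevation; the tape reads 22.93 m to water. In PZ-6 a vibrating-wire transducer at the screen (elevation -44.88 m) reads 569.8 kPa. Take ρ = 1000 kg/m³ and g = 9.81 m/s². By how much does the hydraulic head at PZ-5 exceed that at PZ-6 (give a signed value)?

Total head at PZ-5: h = 43.41 − 22.93 = 20.48 m.
Pressure head at PZ-6: ψ = P/(ρg) = 569.8×1000 / (1000 × 9.81) = 58.08 m.
Total head at PZ-6: h = z + ψ = -44.88 + 58.08 = 13.20 m.
Head difference: h(PZ-5) − h(PZ-6) = 20.48 − 13.20 = 7.28 m.

Δh ≈ 7.28 m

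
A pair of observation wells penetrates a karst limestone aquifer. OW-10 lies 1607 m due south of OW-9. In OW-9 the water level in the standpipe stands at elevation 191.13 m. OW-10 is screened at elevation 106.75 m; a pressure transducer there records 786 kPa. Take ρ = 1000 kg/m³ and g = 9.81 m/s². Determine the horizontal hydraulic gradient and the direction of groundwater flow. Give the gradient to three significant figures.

i ≈ 0.00265; groundwater flows toward the south

Total head at OW-9: h = 191.13 m (water level in the piezometer is the total head).
Pressure head at OW-10: ψ = P/(ρg) = 786×1000 / (1000 × 9.81) = 80.12 m.
Total head at OW-10: h = z + ψ = 106.75 + 80.12 = 186.87 m.
Head difference: h(OW-9) − h(OW-10) = 191.13 − 186.87 = 4.26 m.
Hydraulic gradient: i = |Δh| / L = 4.26 / 1607 = 0.00265.
Flow is from higher to lower head: from OW-9 toward OW-10, i.e. toward the south.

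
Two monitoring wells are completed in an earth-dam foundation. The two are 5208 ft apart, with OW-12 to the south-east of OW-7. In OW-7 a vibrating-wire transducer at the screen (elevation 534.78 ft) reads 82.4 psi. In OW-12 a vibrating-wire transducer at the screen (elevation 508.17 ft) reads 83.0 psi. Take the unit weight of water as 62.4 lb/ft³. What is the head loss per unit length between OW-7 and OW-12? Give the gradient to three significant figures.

Pressure head at OW-7: ψ = 144·P/γ = 144 × 82.4 / 62.4 = 190.15 ft.
Total head at OW-7: h = z + ψ = 534.78 + 190.15 = 724.93 ft.
Pressure head at OW-12: ψ = 144·P/γ = 144 × 83.0 / 62.4 = 191.54 ft.
Total head at OW-12: h = z + ψ = 508.17 + 191.54 = 699.71 ft.
Head difference: h(OW-7) − h(OW-12) = 724.93 − 699.71 = 25.22 ft.
Hydraulic gradient: i = |Δh| / L = 25.22 / 5208 = 0.00484.

i ≈ 0.00484 ft/ft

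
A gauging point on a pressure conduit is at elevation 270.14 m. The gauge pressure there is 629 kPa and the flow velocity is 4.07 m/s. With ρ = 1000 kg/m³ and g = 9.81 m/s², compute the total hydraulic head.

Pressure head ψ = P/(ρg) = 629×1000 / (1000 × 9.81) = 64.12 m.
Velocity head = v²/(2g) = 4.07² / (2 × 9.81) = 0.844 m.
h = z + ψ + v²/(2g) = 270.14 + 64.12 + 0.844 = 335.10 m.

h ≈ 335.10 m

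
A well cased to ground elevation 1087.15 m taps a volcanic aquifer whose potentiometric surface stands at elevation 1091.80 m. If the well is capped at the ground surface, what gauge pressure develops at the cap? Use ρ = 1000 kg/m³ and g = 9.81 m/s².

Head above the cap: Δh = 1091.80 − 1087.15 = 4.65 m.
P = ρgΔh = 1000 × 9.81 × 4.65 = 45616 Pa ≈ 45.6 kPa.

P ≈ 45.6 kPa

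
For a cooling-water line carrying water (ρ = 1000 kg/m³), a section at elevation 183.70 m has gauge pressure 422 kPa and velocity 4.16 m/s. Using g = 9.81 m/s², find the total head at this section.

h ≈ 227.60 m

Pressure head ψ = P/(ρg) = 422×1000 / (1000 × 9.81) = 43.02 m.
Velocity head = v²/(2g) = 4.16² / (2 × 9.81) = 0.882 m.
h = z + ψ + v²/(2g) = 183.70 + 43.02 + 0.882 = 227.60 m.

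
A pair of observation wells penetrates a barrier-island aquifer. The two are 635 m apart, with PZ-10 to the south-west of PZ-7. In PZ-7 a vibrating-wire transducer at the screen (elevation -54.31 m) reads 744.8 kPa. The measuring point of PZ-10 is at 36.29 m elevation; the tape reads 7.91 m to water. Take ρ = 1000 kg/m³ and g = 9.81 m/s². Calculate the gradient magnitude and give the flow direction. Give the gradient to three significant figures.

i ≈ 0.0107; groundwater flows toward the north-east

Pressure head at PZ-7: ψ = P/(ρg) = 744.8×1000 / (1000 × 9.81) = 75.92 m.
Total head at PZ-7: h = z + ψ = -54.31 + 75.92 = 21.61 m.
Total head at PZ-10: h = 36.29 − 7.91 = 28.38 m.
Head difference: h(PZ-7) − h(PZ-10) = 21.61 − 28.38 = -6.77 m.
Hydraulic gradient: i = |Δh| / L = 6.77 / 635 = 0.0107.
Flow is from higher to lower head: from PZ-10 toward PZ-7, i.e. toward the north-east.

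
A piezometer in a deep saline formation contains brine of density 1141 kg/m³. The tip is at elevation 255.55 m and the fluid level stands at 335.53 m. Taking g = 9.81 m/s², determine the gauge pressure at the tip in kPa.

Pressure head ψ = h − z = 335.53 − 255.55 = 79.98 m.
P = ρgψ = 1141 × 9.81 × 79.98 = 895233 Pa ≈ 895 kPa.

P ≈ 895 kPa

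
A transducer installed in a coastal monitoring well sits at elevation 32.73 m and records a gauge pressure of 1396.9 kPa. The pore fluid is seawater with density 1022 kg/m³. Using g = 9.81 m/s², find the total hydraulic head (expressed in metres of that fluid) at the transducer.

ψ = P/(ρg) = 1396.9×1000 / (1022 × 9.81) = 139.33 m.
h = z + ψ = 32.73 + 139.33 = 172.06 m.

h ≈ 172.06 m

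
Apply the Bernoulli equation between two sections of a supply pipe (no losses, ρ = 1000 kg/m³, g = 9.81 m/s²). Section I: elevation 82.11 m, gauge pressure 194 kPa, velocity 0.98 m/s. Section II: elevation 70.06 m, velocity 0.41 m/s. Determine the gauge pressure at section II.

P₂ ≈ 313 kPa

Pressure head at I: ψ₁ = P₁/(ρg) = 194×1000 / (1000 × 9.81) = 19.78 m.
Velocity heads: v₁²/2g = 0.98²/19.62 = 0.049 m; v₂²/2g = 0.41²/19.62 = 0.009 m.
Total head H = z₁ + ψ₁ + v₁²/2g = 82.11 + 19.78 + 0.049 = 101.94 m.
ψ₂ = H − z₂ − v₂²/2g = 101.94 − 70.06 − 0.009 = 31.87 m.
P₂ = ρgψ₂ = 1000 × 9.81 × 31.87 ≈ 313 kPa.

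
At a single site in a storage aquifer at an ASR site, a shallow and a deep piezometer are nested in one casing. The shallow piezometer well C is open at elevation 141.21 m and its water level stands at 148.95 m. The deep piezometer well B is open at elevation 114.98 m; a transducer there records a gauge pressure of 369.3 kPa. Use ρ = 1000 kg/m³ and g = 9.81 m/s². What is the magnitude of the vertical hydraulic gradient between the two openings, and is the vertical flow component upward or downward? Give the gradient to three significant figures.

|i_v| ≈ 0.140; vertical flow is upward

Total head at well C: h = 148.95 m (water level in the standpipe).
Pressure head at well B: ψ = P/(ρg) = 369.3×1000 / (1000 × 9.81) = 37.65 m.
Total head at well B: h = z + ψ = 114.98 + 37.65 = 152.63 m.
Δh = h(well C) − h(well B) = 148.95 − 152.63 = -3.68 m.
Vertical separation Δz = 141.21 − 114.98 = 26.23 m.
|i_v| = |Δh| / Δz = 3.68 / 26.23 = 0.140.
Head is higher in the deep piezometer, so vertical flow is upward (discharge condition).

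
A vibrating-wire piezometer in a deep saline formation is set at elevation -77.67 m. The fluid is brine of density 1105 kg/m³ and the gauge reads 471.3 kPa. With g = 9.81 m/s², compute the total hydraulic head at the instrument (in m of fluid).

h ≈ -34.19 m

ψ = P/(ρg) = 471.3×1000 / (1105 × 9.81) = 43.48 m.
h = z + ψ = -77.67 + 43.48 = -34.19 m.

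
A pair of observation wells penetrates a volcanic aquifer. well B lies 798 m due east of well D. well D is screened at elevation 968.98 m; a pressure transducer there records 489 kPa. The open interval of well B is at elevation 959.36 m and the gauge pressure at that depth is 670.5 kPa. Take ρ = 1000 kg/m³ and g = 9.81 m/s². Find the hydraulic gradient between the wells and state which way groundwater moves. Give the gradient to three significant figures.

i ≈ 0.0111; groundwater flows toward the west

Pressure head at well D: ψ = P/(ρg) = 489×1000 / (1000 × 9.81) = 49.85 m.
Total head at well D: h = z + ψ = 968.98 + 49.85 = 1018.83 m.
Pressure head at well B: ψ = P/(ρg) = 670.5×1000 / (1000 × 9.81) = 68.35 m.
Total head at well B: h = z + ψ = 959.36 + 68.35 = 1027.71 m.
Head difference: h(well D) − h(well B) = 1018.83 − 1027.71 = -8.88 m.
Hydraulic gradient: i = |Δh| / L = 8.88 / 798 = 0.0111.
Flow is from higher to lower head: from well B toward well D, i.e. toward the west.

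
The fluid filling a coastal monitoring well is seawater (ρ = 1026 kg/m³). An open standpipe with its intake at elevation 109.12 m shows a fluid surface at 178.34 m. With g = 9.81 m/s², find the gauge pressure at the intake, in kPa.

P ≈ 697 kPa

Pressure head ψ = h − z = 178.34 − 109.12 = 69.22 m.
P = ρgψ = 1026 × 9.81 × 69.22 = 696703 Pa ≈ 697 kPa.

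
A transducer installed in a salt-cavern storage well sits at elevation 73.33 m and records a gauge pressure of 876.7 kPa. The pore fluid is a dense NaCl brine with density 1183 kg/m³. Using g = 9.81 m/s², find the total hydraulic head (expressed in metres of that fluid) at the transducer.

h ≈ 148.87 m

ψ = P/(ρg) = 876.7×1000 / (1183 × 9.81) = 75.54 m.
h = z + ψ = 73.33 + 75.54 = 148.87 m.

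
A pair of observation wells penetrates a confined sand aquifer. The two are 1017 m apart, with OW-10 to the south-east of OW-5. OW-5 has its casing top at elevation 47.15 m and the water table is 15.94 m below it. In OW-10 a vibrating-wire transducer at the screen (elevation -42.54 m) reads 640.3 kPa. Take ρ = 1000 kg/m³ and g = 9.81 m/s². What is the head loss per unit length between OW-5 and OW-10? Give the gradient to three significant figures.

i ≈ 0.00834 m/m

Total head at OW-5: h = 47.15 − 15.94 = 31.21 m.
Pressure head at OW-10: ψ = P/(ρg) = 640.3×1000 / (1000 × 9.81) = 65.27 m.
Total head at OW-10: h = z + ψ = -42.54 + 65.27 = 22.73 m.
Head difference: h(OW-5) − h(OW-10) = 31.21 − 22.73 = 8.48 m.
Hydraulic gradient: i = |Δh| / L = 8.48 / 1017 = 0.00834.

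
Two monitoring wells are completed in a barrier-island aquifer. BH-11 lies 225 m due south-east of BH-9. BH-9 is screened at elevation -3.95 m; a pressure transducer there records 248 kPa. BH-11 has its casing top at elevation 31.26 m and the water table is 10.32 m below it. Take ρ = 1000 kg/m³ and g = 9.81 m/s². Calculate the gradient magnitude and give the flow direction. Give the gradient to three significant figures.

Pressure head at BH-9: ψ = P/(ρg) = 248×1000 / (1000 × 9.81) = 25.28 m.
Total head at BH-9: h = z + ψ = -3.95 + 25.28 = 21.33 m.
Total head at BH-11: h = 31.26 − 10.32 = 20.94 m.
Head difference: h(BH-9) − h(BH-11) = 21.33 − 20.94 = 0.39 m.
Hydraulic gradient: i = |Δh| / L = 0.39 / 225 = 0.00173.
Flow is from higher to lower head: from BH-9 toward BH-11, i.e. toward the south-east.

i ≈ 0.00173; groundwater flows toward the south-east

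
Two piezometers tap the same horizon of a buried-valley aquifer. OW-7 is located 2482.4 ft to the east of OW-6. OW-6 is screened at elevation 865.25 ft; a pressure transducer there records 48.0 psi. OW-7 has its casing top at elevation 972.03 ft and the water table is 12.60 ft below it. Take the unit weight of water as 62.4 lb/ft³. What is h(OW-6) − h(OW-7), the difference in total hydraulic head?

Δh ≈ 16.59 ft

Pressure head at OW-6: ψ = 144·P/γ = 144 × 48.0 / 62.4 = 110.77 ft.
Total head at OW-6: h = z + ψ = 865.25 + 110.77 = 976.02 ft.
Total head at OW-7: h = 972.03 − 12.60 = 959.43 ft.
Head difference: h(OW-6) − h(OW-7) = 976.02 − 959.43 = 16.59 ft.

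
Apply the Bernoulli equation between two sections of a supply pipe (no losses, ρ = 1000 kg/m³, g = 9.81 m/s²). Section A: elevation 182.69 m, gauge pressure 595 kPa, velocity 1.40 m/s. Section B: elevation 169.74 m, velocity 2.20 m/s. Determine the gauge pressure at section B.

Pressure head at A: ψ₁ = P₁/(ρg) = 595×1000 / (1000 × 9.81) = 60.65 m.
Velocity heads: v₁²/2g = 1.40²/19.62 = 0.100 m; v₂²/2g = 2.20²/19.62 = 0.247 m.
Total head H = z₁ + ψ₁ + v₁²/2g = 182.69 + 60.65 + 0.100 = 243.44 m.
ψ₂ = H − z₂ − v₂²/2g = 243.44 − 169.74 − 0.247 = 73.45 m.
P₂ = ρgψ₂ = 1000 × 9.81 × 73.45 ≈ 721 kPa.

P₂ ≈ 721 kPa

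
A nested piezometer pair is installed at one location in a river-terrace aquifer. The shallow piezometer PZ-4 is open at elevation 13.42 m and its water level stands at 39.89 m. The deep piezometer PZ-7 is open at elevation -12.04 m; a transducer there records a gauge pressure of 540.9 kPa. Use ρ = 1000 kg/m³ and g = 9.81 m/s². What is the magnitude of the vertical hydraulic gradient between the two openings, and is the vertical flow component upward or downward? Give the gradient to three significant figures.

Total head at PZ-4: h = 39.89 m (water level in the standpipe).
Pressure head at PZ-7: ψ = P/(ρg) = 540.9×1000 / (1000 × 9.81) = 55.14 m.
Total head at PZ-7: h = z + ψ = -12.04 + 55.14 = 43.10 m.
Δh = h(PZ-4) − h(PZ-7) = 39.89 − 43.10 = -3.21 m.
Vertical separation Δz = 13.42 − (-12.04) = 25.46 m.
|i_v| = |Δh| / Δz = 3.21 / 25.46 = 0.126.
Head is higher in the deep piezometer, so vertical flow is upward (discharge condition).

|i_v| ≈ 0.126; vertical flow is upward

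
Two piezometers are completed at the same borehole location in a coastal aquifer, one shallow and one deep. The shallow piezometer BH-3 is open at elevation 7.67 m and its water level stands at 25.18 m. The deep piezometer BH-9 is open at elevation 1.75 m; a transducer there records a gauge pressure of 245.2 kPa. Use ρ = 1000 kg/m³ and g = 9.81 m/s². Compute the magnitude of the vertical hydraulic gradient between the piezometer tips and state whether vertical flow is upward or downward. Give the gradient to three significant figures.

Total head at BH-3: h = 25.18 m (water level in the standpipe).
Pressure head at BH-9: ψ = P/(ρg) = 245.2×1000 / (1000 × 9.81) = 24.99 m.
Total head at BH-9: h = z + ψ = 1.75 + 24.99 = 26.74 m.
Δh = h(BH-3) − h(BH-9) = 25.18 − 26.74 = -1.56 m.
Vertical separation Δz = 7.67 − 1.75 = 5.92 m.
|i_v| = |Δh| / Δz = 1.56 / 5.92 = 0.264.
Head is higher in the deep piezometer, so vertical flow is upward (discharge condition).

|i_v| ≈ 0.264; vertical flow is upward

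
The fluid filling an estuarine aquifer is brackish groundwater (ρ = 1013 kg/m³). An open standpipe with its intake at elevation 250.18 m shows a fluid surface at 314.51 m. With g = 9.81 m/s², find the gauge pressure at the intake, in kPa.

P ≈ 639 kPa

Pressure head ψ = h − z = 314.51 − 250.18 = 64.33 m.
P = ρgψ = 1013 × 9.81 × 64.33 = 639281 Pa ≈ 639 kPa.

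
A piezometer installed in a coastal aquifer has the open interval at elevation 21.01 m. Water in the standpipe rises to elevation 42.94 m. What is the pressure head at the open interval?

Total head h = 42.94 m (the water-surface elevation in the piezometer).
Pressure head ψ = h − z = 42.94 − 21.01 = 21.93 m.

ψ ≈ 21.93 m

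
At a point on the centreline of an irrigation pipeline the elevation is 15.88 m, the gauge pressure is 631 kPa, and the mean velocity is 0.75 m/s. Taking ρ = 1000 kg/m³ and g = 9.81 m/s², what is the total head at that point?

h ≈ 80.23 m

Pressure head ψ = P/(ρg) = 631×1000 / (1000 × 9.81) = 64.32 m.
Velocity head = v²/(2g) = 0.75² / (2 × 9.81) = 0.029 m.
h = z + ψ + v²/(2g) = 15.88 + 64.32 + 0.029 = 80.23 m.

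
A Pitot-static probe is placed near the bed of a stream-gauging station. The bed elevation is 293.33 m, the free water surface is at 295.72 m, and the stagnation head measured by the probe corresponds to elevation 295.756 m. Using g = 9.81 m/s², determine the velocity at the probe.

v ≈ 0.840 m/s

Near the bed, under hydrostatic conditions, the piezometric head (z + ψ) equals the free-surface elevation, 295.72 m.
Velocity head = total − piezometric = 295.756 − 295.72 = 0.036 m.
v = √(2g·h_v) = √(2 × 9.81 × 0.036) = 0.840 m/s.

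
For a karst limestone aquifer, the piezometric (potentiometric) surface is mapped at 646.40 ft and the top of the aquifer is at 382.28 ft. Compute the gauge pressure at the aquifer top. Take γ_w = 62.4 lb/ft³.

Pressure head at the aquifer top: ψ = h − z = 646.40 − 382.28 = 264.12 ft.
P = γψ/144 = 62.4 × 264.12 / 144 = 114 psi.

P ≈ 114 psi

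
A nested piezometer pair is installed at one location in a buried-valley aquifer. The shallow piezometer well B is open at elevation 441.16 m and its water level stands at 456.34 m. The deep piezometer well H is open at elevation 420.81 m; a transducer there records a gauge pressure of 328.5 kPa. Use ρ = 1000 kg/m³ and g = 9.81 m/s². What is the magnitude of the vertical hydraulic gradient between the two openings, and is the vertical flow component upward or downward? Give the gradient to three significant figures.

|i_v| ≈ 0.100; vertical flow is downward

Total head at well B: h = 456.34 m (water level in the standpipe).
Pressure head at well H: ψ = P/(ρg) = 328.5×1000 / (1000 × 9.81) = 33.49 m.
Total head at well H: h = z + ψ = 420.81 + 33.49 = 454.30 m.
Δh = h(well B) − h(well H) = 456.34 − 454.30 = 2.04 m.
Vertical separation Δz = 441.16 − 420.81 = 20.35 m.
|i_v| = |Δh| / Δz = 2.04 / 20.35 = 0.100.
Head is higher in the shallow piezometer, so vertical flow is downward (recharge condition).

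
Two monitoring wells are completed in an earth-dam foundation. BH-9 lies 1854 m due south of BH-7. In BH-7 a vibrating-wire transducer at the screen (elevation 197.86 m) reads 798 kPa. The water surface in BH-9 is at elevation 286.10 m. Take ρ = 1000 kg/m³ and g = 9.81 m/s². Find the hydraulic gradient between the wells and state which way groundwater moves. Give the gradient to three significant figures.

i ≈ 0.00372; groundwater flows toward the north

Pressure head at BH-7: ψ = P/(ρg) = 798×1000 / (1000 × 9.81) = 81.35 m.
Total head at BH-7: h = z + ψ = 197.86 + 81.35 = 279.21 m.
Total head at BH-9: h = 286.10 m (water level in the piezometer is the total head).
Head difference: h(BH-7) − h(BH-9) = 279.21 − 286.10 = -6.89 m.
Hydraulic gradient: i = |Δh| / L = 6.89 / 1854 = 0.00372.
Flow is from higher to lower head: from BH-9 toward BH-7, i.e. toward the north.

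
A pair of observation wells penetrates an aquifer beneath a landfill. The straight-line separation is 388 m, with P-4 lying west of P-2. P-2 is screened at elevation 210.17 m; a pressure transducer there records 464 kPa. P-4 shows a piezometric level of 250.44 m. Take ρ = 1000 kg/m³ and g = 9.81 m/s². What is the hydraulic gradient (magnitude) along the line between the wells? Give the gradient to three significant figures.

Pressure head at P-2: ψ = P/(ρg) = 464×1000 / (1000 × 9.81) = 47.30 m.
Total head at P-2: h = z + ψ = 210.17 + 47.30 = 257.47 m.
Total head at P-4: h = 250.44 m (water level in the piezometer is the total head).
Head difference: h(P-2) − h(P-4) = 257.47 − 250.44 = 7.03 m.
Hydraulic gradient: i = |Δh| / L = 7.03 / 388 = 0.0181.

i ≈ 0.0181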